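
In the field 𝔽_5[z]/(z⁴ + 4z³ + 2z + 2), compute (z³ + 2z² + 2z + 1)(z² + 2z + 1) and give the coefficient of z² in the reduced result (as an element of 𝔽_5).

0

Multiply in 𝔽_5[z]: (z³ + 2z² + 2z + 1)·(z² + 2z + 1) = z⁵ + 4z⁴ + 2z³ + 2z² + 4z + 1.
Reduce using z⁴ ≡ z³ + 3z + 3 (mod z⁴ + 4z³ + 2z + 2).
Reduced: 2z³ + 2z + 1.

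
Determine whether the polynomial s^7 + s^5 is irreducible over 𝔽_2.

Write m(s) = s^7 + s^5.
Check for roots in 𝔽_2: m(0) = 0 → root; m(1) = 0 → root.
m(0) = 0, so (s) divides m(s); m is reducible.

No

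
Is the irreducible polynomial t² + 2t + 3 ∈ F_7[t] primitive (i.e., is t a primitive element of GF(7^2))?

Yes

Write f(t) = t² + 2t + 3.
|GF(7^2)^×| = 7^2 − 1 = 48. Prime factorization: 48 = 2^4·3.
f is primitive ⇔ t has order 48 in GF(7)[t]/(f), i.e. t^(48/q) ≠ 1 for each prime q | 48.
t^(24) mod f = 6.
t^(16) mod f = 2.
None equal 1, so t has full order 48; f is primitive.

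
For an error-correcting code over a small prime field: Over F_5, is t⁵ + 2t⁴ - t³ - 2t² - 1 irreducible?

Write P(t) = t⁵ + 2t⁴ - t³ - 2t² - 1.
Check for roots in F_5: P(0) = 4; P(1) = 4; P(2) = 2; P(3) = 4; P(4) = 4.
No roots, so no linear factors.
Degree-2 irreducible divisors: test the 10 monic irreducibles of degree 2 over GF(5).
None of them divide P (all give nonzero remainder).
No irreducible factor of degree ≤ 2 exists, so P is irreducible over GF(5).

Yes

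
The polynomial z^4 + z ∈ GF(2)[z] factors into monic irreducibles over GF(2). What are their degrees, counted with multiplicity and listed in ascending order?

Write g(z) = z^4 + z.
Roots in GF(2): g(0) = 0 → root; g(1) = 0 → root.
Linear factors from roots: (z), (z + 1).
Complete factorization: g(z) = (z)·(z + 1)·(z^2 + z + 1).
Factor degrees with multiplicity: 1 + 1 + 2 = 4.

1, 1, 2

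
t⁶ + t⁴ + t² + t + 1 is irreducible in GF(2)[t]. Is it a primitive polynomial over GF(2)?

No

Write f(t) = t⁶ + t⁴ + t² + t + 1.
|GF(2^6)^×| = 2^6 − 1 = 63. Prime factorization: 63 = 3^2·7.
f is primitive ⇔ t has order 63 in GF(2)[t]/(f), i.e. t^(63/q) ≠ 1 for each prime q | 63.
t^(21) mod f = 1
t^(9) mod f = t⁴ + t² + t.
Since t^(21) = 1, the order of t divides 21 < 63; not primitive.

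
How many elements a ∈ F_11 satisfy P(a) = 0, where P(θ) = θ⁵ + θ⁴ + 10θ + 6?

Evaluate at each of the 11 elements of F_11:
P(0) = 6; P(1) = 7; P(2) = 8; P(3) = 8; P(4) = 6; P(5) = 0 → root; P(6) = 8; P(7) = 1; P(8) = 1; P(9) = 3; P(10) = 7.
Roots: {5}.

1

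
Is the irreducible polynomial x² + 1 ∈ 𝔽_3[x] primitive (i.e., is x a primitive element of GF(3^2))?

Write f(x) = x² + 1.
|GF(3^2)^×| = 3^2 − 1 = 8. Prime factorization: 8 = 2^3.
f is primitive ⇔ x has order 8 in GF(3)[x]/(f), i.e. x^(8/q) ≠ 1 for each prime q | 8.
x^(4) mod f = 1
Since x^(4) = 1, the order of x divides 4 < 8; not primitive.

No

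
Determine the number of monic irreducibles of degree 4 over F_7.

By the necklace-counting formula, N_7(4) = (1/4) Σ_{d|4} μ(4/d)·7^d.
Divisors of 4: 1, 2, 4; μ(4/d) for each: 0, -1, 1.
Σ = − 7^2 + 7^4 = 2352.
N = 2352/4 = 588.

588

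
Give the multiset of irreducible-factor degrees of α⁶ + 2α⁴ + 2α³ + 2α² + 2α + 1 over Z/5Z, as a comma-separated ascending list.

Write g(α) = α⁶ + 2α⁴ + 2α³ + 2α² + 2α + 1.
Roots in Z/5Z: g(0) = 1; g(1) = 0 → root; g(2) = 0 → root; g(3) = 0 → root; g(4) = 2.
Linear factors from roots: (α + 4), (α + 3), (α + 2).
Complete factorization: g(α) = (α + 2)·(α + 4)·(α + 3)^2·(α² + 3α + 3).
Factor degrees with multiplicity: 1 + 1 + 1 + 1 + 2 = 6.

1, 1, 1, 1, 2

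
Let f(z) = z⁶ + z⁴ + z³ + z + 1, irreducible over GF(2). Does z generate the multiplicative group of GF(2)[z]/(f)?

|GF(2^6)^×| = 2^6 − 1 = 63. Prime factorization: 63 = 3^2·7.
f is primitive ⇔ z has order 63 in GF(2)[z]/(f), i.e. z^(63/q) ≠ 1 for each prime q | 63.
z^(21) mod f = z³ + z² + z.
z^(9) mod f = z⁵ + z⁴ + z² + 1.
None equal 1, so z has full order 63; f is primitive.

Yes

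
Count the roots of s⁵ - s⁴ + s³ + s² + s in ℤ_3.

Write h(s) = s⁵ - s⁴ + s³ + s² + s.
Evaluate at each of the 3 elements of ℤ_3:
h(0) = 0 → root; h(1) = 0 → root; h(2) = 0 → root.
Roots: {0, 1, 2}.

3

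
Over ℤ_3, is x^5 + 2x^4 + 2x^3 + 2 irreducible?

Write f(x) = x^5 + 2x^4 + 2x^3 + 2.
Check for roots in ℤ_3: f(0) = 2; f(1) = 1; f(2) = 1.
No roots, so no linear factors.
Monic irreducibles of degree 2 over GF(3): x^2 + 1, x^2 + x + 2, x^2 + 2x + 2.
None of them divide f (all give nonzero remainder).
No irreducible factor of degree ≤ 2 exists, so f is irreducible over GF(3).

Yes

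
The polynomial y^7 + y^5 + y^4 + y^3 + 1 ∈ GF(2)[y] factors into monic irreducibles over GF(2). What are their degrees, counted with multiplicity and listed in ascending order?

7

Write g(y) = y^7 + y^5 + y^4 + y^3 + 1.
Roots in GF(2): g(0) = 1; g(1) = 1.
Complete factorization: g(y) = (y^7 + y^5 + y^4 + y^3 + 1).
Factor degrees with multiplicity: 7 = 7.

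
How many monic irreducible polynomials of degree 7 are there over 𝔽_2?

18

Gauss's count: N_{2}(7) = (1/7) Σ_{d|7} μ(7/d)·2^d.
Divisors of 7: 1, 7; μ(7/d) for each: -1, 1.
Σ = − 2^1 + 2^7 = 126.
N = 126/7 = 18.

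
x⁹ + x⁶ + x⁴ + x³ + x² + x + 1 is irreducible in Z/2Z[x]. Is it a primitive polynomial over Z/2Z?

Yes

Write f(x) = x⁹ + x⁶ + x⁴ + x³ + x² + x + 1.
|GF(2^9)^×| = 2^9 − 1 = 511. Prime factorization: 511 = 7·73.
f is primitive ⇔ x has order 511 in GF(2)[x]/(f), i.e. x^(511/q) ≠ 1 for each prime q | 511.
x^(73) mod f = x⁸ + x⁵ + x².
x^(7) mod f = x⁷.
None equal 1, so x has full order 511; f is primitive.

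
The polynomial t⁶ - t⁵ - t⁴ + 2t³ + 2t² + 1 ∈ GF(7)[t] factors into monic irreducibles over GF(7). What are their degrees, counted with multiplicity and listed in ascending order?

2, 2, 2

Write h(t) = t⁶ - t⁵ - t⁴ + 2t³ + 2t² + 1.
Complete factorization: h(t) = (t² + t + 3)·(t² + 2t - 2)·(t² + 3t + 1).
Factor degrees with multiplicity: 2 + 2 + 2 = 6.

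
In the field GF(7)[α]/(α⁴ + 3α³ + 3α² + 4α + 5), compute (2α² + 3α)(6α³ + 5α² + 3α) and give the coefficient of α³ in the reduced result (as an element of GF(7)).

2

Multiply in GF(7)[α]: (2α² + 3α)·(6α³ + 5α² + 3α) = 5α⁵ + 2α².
Reduce using α⁴ ≡ 4α³ + 4α² + 3α + 2 (mod α⁴ + 3α³ + 3α² + 4α + 5).
Reduced: 2α³ + 6α² + 5.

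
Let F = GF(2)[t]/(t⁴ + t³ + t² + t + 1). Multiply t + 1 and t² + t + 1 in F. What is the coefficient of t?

0

Multiply in GF(2)[t]: (t + 1)·(t² + t + 1) = t³ + 1.
Reduced: t³ + 1.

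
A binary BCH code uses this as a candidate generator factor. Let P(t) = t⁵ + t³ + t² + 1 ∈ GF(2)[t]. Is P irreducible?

Check for roots in GF(2): P(0) = 1; P(1) = 0 → root.
P(1) = 0, so (t − 1) divides P(t); P is reducible.

No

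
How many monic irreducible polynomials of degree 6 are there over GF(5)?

By the necklace-counting formula, N_5(6) = (1/6) Σ_{d|6} μ(6/d)·5^d.
Divisors of 6: 1, 2, 3, 6; μ(6/d) for each: 1, -1, -1, 1.
Σ = 5^1 − 5^2 − 5^3 + 5^6 = 15480.
N = 15480/6 = 2580.

2580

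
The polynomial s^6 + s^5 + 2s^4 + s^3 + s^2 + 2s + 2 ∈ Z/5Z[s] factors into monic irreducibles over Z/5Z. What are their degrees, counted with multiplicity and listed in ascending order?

1, 2, 3

Write f(s) = s^6 + s^5 + 2s^4 + s^3 + s^2 + 2s + 2.
Roots in Z/5Z: f(0) = 2; f(1) = 0 → root; f(2) = 1; f(3) = 3; f(4) = 2.
Linear factors from roots: (s - 1).
Complete factorization: f(s) = (s - 1)·(s^2 - s + 2)·(s^3 - 2s^2 - 1).
Factor degrees with multiplicity: 1 + 2 + 3 = 6.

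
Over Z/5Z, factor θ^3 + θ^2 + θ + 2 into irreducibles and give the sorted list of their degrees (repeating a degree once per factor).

Write f(θ) = θ^3 + θ^2 + θ + 2.
Roots in Z/5Z: f(0) = 2; f(1) = 0 → root; f(2) = 1; f(3) = 1; f(4) = 1.
Linear factors from roots: (θ - 1).
Complete factorization: f(θ) = (θ - 1)·(θ^2 + 2θ - 2).
Factor degrees with multiplicity: 1 + 2 = 3.

1, 2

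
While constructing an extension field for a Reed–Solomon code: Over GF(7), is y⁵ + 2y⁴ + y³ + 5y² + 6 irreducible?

Write m(y) = y⁵ + 2y⁴ + y³ + 5y² + 6.
Check for roots in GF(7): m(0) = 6; m(1) = 1; m(2) = 0 → root; m(3) = 0 → root; m(4) = 6; m(5) = 4; m(6) = 4.
m(2) = 0, so (y − 2) divides m(y); m is reducible.

No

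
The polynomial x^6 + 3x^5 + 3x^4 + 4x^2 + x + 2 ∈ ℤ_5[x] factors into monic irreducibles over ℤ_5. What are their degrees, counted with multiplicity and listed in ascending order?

Write g(x) = x^6 + 3x^5 + 3x^4 + 4x^2 + x + 2.
Roots in ℤ_5: g(0) = 2; g(1) = 4; g(2) = 3; g(3) = 2; g(4) = 1.
Complete factorization: g(x) = (x^3 + x + 4)·(x^3 + 3x^2 + 2x + 3).
Factor degrees with multiplicity: 3 + 3 = 6.

3, 3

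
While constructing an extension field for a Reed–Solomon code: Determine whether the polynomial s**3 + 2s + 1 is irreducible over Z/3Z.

Write m(s) = s**3 + 2s + 1.
Check for roots in Z/3Z: m(0) = 1; m(1) = 1; m(2) = 1.
No roots. A degree-3 polynomial over a field with no linear factor is irreducible.

Yes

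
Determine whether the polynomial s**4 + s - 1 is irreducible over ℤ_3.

Yes

Write h(s) = s**4 + s - 1.
Check for roots in ℤ_3: h(0) = 2; h(1) = 1; h(2) = 2.
No roots, so no linear factors.
Monic irreducibles of degree 2 over GF(3): s**2 + 1, s**2 + s - 1, s**2 - s - 1.
None of them divide h (all give nonzero remainder).
No irreducible factor of degree ≤ 2 exists, so h is irreducible over GF(3).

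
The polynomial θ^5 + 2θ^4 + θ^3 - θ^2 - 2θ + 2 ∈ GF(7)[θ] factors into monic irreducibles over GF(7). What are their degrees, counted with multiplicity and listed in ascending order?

Write f(θ) = θ^5 + 2θ^4 + θ^3 - θ^2 - 2θ + 2.
Complete factorization: f(θ) = (θ^5 + 2θ^4 + θ^3 - θ^2 - 2θ + 2).
Factor degrees with multiplicity: 5 = 5.

5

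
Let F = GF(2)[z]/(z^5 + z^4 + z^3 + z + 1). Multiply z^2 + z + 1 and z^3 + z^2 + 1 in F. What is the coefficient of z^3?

Multiply in GF(2)[z]: (z^2 + z + 1)·(z^3 + z^2 + 1) = z^5 + z + 1.
Reduce using z^5 ≡ z^4 + z^3 + z + 1 (mod z^5 + z^4 + z^3 + z + 1).
Reduced: z^4 + z^3.

1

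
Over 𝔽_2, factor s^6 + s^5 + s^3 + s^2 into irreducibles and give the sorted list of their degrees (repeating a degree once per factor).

1, 1, 1, 1, 2

Write g(s) = s^6 + s^5 + s^3 + s^2.
Roots in 𝔽_2: g(0) = 0 → root; g(1) = 0 → root.
Linear factors from roots: (s), (s + 1).
Complete factorization: g(s) = (s)^2·(s + 1)^2·(s^2 + s + 1).
Factor degrees with multiplicity: 1 + 1 + 1 + 1 + 2 = 6.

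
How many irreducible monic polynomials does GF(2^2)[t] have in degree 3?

20

Gauss's count: N_{4}(3) = (1/3) Σ_{d|3} μ(3/d)·4^d.
Divisors of 3: 1, 3; μ(3/d) for each: -1, 1.
Σ = − 4^1 + 4^3 = 60.
N = 60/3 = 20.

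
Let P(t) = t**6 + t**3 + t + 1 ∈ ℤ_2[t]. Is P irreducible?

Check for roots in ℤ_2: P(0) = 1; P(1) = 0 → root.
P(1) = 0, so (t − 1) divides P(t); P is reducible.

No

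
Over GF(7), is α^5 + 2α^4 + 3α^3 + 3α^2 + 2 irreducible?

No

Write m(α) = α^5 + 2α^4 + 3α^3 + 3α^2 + 2.
Check for roots in GF(7): m(0) = 2; m(1) = 4; m(2) = 4; m(3) = 4; m(4) = 0 → root; m(5) = 4; m(6) = 3.
m(4) = 0, so (α − 4) divides m(α); m is reducible.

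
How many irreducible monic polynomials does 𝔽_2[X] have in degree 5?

Gauss's count: N_{2}(5) = (1/5) Σ_{d|5} μ(5/d)·2^d.
Divisors of 5: 1, 5; μ(5/d) for each: -1, 1.
Σ = − 2^1 + 2^5 = 30.
N = 30/5 = 6.

6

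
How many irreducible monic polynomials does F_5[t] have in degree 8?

48750

Gauss's count: N_{5}(8) = (1/8) Σ_{d|8} μ(8/d)·5^d.
Divisors of 8: 1, 2, 4, 8; μ(8/d) for each: 0, 0, -1, 1.
Σ = − 5^4 + 5^8 = 390000.
N = 390000/8 = 48750.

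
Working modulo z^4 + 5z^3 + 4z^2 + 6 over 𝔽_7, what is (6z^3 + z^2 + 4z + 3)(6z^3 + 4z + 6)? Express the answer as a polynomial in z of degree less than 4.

6z^3 + 2z + 1

Multiply in 𝔽_7[z]: (6z^3 + z^2 + 4z + 3)·(6z^3 + 4z + 6) = z^6 + 6z^5 + 6z^4 + 2z^3 + z^2 + z + 4.
Reduce using z^4 ≡ 2z^3 + 3z^2 + 1 (mod z^4 + 5z^3 + 4z^2 + 6).
Reduced: 6z^3 + 2z + 1.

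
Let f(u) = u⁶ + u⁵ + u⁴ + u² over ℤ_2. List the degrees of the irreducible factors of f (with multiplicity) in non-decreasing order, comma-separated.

1, 1, 1, 3

Roots in ℤ_2: f(0) = 0 → root; f(1) = 0 → root.
Linear factors from roots: (u), (u + 1).
Complete factorization: f(u) = (u + 1)·(u)^2·(u³ + u + 1).
Factor degrees with multiplicity: 1 + 1 + 1 + 3 = 6.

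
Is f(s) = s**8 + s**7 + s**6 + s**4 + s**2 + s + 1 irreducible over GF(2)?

Yes

Check for roots in GF(2): f(0) = 1; f(1) = 1.
No roots, so no linear factors.
Monic irreducibles of degree 2 over GF(2): s**2 + s + 1.
None of them divide f (all give nonzero remainder).
Monic irreducibles of degree 3 over GF(2): s**3 + s + 1, s**3 + s**2 + 1.
None of them divide f (all give nonzero remainder).
Monic irreducibles of degree 4 over GF(2): s**4 + s + 1, s**4 + s**3 + 1, s**4 + s**3 + s**2 + s + 1.
None of them divide f (all give nonzero remainder).
No irreducible factor of degree ≤ 4 exists, so f is irreducible over GF(2).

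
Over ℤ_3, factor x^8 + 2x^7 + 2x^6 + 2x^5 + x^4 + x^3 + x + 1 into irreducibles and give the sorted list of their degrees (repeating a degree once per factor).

Write g(x) = x^8 + 2x^7 + 2x^6 + 2x^5 + x^4 + x^3 + x + 1.
Roots in ℤ_3: g(0) = 1; g(1) = 2; g(2) = 2.
Complete factorization: g(x) = (x^8 + 2x^7 + 2x^6 + 2x^5 + x^4 + x^3 + x + 1).
Factor degrees with multiplicity: 8 = 8.

8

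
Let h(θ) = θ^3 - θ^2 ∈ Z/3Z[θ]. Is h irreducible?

No

Check for roots in Z/3Z: h(0) = 0 → root; h(1) = 0 → root; h(2) = 1.
h(0) = 0, so (θ) divides h(θ); h is reducible.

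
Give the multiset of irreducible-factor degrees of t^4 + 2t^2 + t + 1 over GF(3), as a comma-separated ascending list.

1, 3

Write g(t) = t^4 + 2t^2 + t + 1.
Roots in GF(3): g(0) = 1; g(1) = 2; g(2) = 0 → root.
Linear factors from roots: (t + 1).
Complete factorization: g(t) = (t + 1)·(t^3 + 2t^2 + 1).
Factor degrees with multiplicity: 1 + 3 = 4.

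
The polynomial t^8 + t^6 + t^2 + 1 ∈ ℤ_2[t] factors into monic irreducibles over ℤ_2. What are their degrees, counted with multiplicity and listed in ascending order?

1, 1, 1, 1, 2, 2

Write f(t) = t^8 + t^6 + t^2 + 1.
Roots in ℤ_2: f(0) = 1; f(1) = 0 → root.
Linear factors from roots: (t + 1).
Complete factorization: f(t) = (t + 1)^4·(t^2 + t + 1)^2.
Factor degrees with multiplicity: 1 + 1 + 1 + 1 + 2 + 2 = 8.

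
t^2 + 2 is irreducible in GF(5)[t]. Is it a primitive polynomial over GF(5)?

Write f(t) = t^2 + 2.
|GF(5^2)^×| = 5^2 − 1 = 24. Prime factorization: 24 = 2^3·3.
f is primitive ⇔ t has order 24 in GF(5)[t]/(f), i.e. t^(24/q) ≠ 1 for each prime q | 24.
t^(12) mod f = 4.
t^(8) mod f = 1
Since t^(8) = 1, the order of t divides 8 < 24; not primitive.

No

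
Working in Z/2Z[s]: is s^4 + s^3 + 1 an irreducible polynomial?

Yes

Write f(s) = s^4 + s^3 + 1.
Check for roots in Z/2Z: f(0) = 1; f(1) = 1.
No roots, so no linear factors.
Monic irreducibles of degree 2 over GF(2): s^2 + s + 1.
None of them divide f (all give nonzero remainder).
No irreducible factor of degree ≤ 2 exists, so f is irreducible over GF(2).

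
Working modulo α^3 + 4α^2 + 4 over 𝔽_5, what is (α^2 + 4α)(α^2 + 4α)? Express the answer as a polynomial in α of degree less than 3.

Multiply in 𝔽_5[α]: (α^2 + 4α)·(α^2 + 4α) = α^4 + 3α^3 + α^2.
Reduce using α^3 ≡ α^2 + 1 (mod α^3 + 4α^2 + 4).
Reduced: α + 4.

α + 4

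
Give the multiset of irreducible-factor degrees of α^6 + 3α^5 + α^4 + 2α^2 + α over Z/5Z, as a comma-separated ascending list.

Write f(α) = α^6 + 3α^5 + α^4 + 2α^2 + α.
Roots in Z/5Z: f(0) = 0 → root; f(1) = 3; f(2) = 1; f(3) = 0 → root; f(4) = 0 → root.
Linear factors from roots: (α), (α + 2), (α + 1).
Complete factorization: f(α) = (α)·(α + 1)·(α + 2)·(α^3 + 4α + 3).
Factor degrees with multiplicity: 1 + 1 + 1 + 3 = 6.

1, 1, 1, 3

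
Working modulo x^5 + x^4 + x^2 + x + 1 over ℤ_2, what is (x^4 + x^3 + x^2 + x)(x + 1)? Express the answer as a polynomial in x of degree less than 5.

Multiply in ℤ_2[x]: (x^4 + x^3 + x^2 + x)·(x + 1) = x^5 + x.
Reduce using x^5 ≡ x^4 + x^2 + x + 1 (mod x^5 + x^4 + x^2 + x + 1).
Reduced: x^4 + x^2 + 1.

x^4 + x^2 + 1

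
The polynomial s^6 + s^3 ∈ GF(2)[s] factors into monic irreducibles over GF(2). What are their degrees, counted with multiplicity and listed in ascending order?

1, 1, 1, 1, 2

Write h(s) = s^6 + s^3.
Roots in GF(2): h(0) = 0 → root; h(1) = 0 → root.
Linear factors from roots: (s), (s + 1).
Complete factorization: h(s) = (s + 1)·(s)^3·(s^2 + s + 1).
Factor degrees with multiplicity: 1 + 1 + 1 + 1 + 2 = 6.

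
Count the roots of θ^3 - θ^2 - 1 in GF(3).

Write h(θ) = θ^3 - θ^2 - 1.
Evaluate at each of the 3 elements of GF(3):
h(0) = 2; h(1) = 2; h(2) = 0 → root.
Roots: {2}.

1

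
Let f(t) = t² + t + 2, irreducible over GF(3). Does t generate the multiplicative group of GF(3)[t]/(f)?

|GF(3^2)^×| = 3^2 − 1 = 8. Prime factorization: 8 = 2^3.
f is primitive ⇔ t has order 8 in GF(3)[t]/(f), i.e. t^(8/q) ≠ 1 for each prime q | 8.
t^(4) mod f = 2.
None equal 1, so t has full order 8; f is primitive.

Yes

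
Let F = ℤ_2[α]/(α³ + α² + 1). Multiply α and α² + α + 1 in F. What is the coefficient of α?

1

Multiply in ℤ_2[α]: (α)·(α² + α + 1) = α³ + α² + α.
Reduce using α³ ≡ α² + 1 (mod α³ + α² + 1).
Reduced: α + 1.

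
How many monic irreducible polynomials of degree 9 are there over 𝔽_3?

2184

The number of monic irreducibles of degree 9 over GF(3) is (1/9)·Σ_{d∣9} μ(9/d) 3^d.
Divisors of 9: 1, 3, 9; μ(9/d) for each: 0, -1, 1.
Σ = − 3^3 + 3^9 = 19656.
N = 19656/9 = 2184.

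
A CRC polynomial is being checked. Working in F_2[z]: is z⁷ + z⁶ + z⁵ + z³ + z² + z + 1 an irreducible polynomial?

Yes

Write P(z) = z⁷ + z⁶ + z⁵ + z³ + z² + z + 1.
Check for roots in F_2: P(0) = 1; P(1) = 1.
No roots, so no linear factors.
Monic irreducibles of degree 2 over GF(2): z² + z + 1.
None of them divide P (all give nonzero remainder).
Monic irreducibles of degree 3 over GF(2): z³ + z + 1, z³ + z² + 1.
None of them divide P (all give nonzero remainder).
No irreducible factor of degree ≤ 3 exists, so P is irreducible over GF(2).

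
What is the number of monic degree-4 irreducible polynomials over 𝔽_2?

3

Gauss's count: N_{2}(4) = (1/4) Σ_{d|4} μ(4/d)·2^d.
Divisors of 4: 1, 2, 4; μ(4/d) for each: 0, -1, 1.
Σ = − 2^2 + 2^4 = 12.
N = 12/4 = 3.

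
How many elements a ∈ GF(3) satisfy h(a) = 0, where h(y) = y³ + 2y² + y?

2

Evaluate at each of the 3 elements of GF(3):
h(0) = 0 → root; h(1) = 1; h(2) = 0 → root.
Roots: {0, 2}.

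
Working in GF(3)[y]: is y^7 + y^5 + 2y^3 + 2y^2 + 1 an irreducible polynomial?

Write f(y) = y^7 + y^5 + 2y^3 + 2y^2 + 1.
Check for roots in GF(3): f(0) = 1; f(1) = 1; f(2) = 2.
No roots, so no linear factors.
Monic irreducibles of degree 2 over GF(3): y^2 + 1, y^2 + y + 2, y^2 + 2y + 2.
None of them divide f (all give nonzero remainder).
Degree-3 irreducible divisors: test the 8 monic irreducibles of degree 3 over GF(3).
None of them divide f (all give nonzero remainder).
No irreducible factor of degree ≤ 3 exists, so f is irreducible over GF(3).

Yes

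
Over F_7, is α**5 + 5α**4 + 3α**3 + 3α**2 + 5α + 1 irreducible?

Write h(α) = α**5 + 5α**4 + 3α**3 + 3α**2 + 5α + 1.
Check for roots in F_7: h(0) = 1; h(1) = 4; h(2) = 5; h(3) = 2; h(4) = 3; h(5) = 6; h(6) = 0 → root.
h(6) = 0, so (α − 6) divides h(α); h is reducible.

No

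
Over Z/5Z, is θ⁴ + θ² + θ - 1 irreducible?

No

Write m(θ) = θ⁴ + θ² + θ - 1.
Check for roots in Z/5Z: m(0) = 4; m(1) = 2; m(2) = 1; m(3) = 2; m(4) = 0 → root.
m(4) = 0, so (θ − 4) divides m(θ); m is reducible.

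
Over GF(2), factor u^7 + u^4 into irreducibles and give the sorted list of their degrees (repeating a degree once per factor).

1, 1, 1, 1, 1, 2

Write f(u) = u^7 + u^4.
Roots in GF(2): f(0) = 0 → root; f(1) = 0 → root.
Linear factors from roots: (u), (u + 1).
Complete factorization: f(u) = (u + 1)·(u)^4·(u^2 + u + 1).
Factor degrees with multiplicity: 1 + 1 + 1 + 1 + 1 + 2 = 7.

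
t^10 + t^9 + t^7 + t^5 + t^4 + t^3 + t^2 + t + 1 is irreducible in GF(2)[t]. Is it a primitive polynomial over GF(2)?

Write f(t) = t^10 + t^9 + t^7 + t^5 + t^4 + t^3 + t^2 + t + 1.
|GF(2^10)^×| = 2^10 − 1 = 1023. Prime factorization: 1023 = 3·11·31.
f is primitive ⇔ t has order 1023 in GF(2)[t]/(f), i.e. t^(1023/q) ≠ 1 for each prime q | 1023.
t^(341) mod f = 1
t^(93) mod f = t^9 + t^8 + t^6 + t^5.
t^(33) mod f = t^9 + t^8 + t^7 + t^6 + t^4 + t^3 + t.
Since t^(341) = 1, the order of t divides 341 < 1023; not primitive.

No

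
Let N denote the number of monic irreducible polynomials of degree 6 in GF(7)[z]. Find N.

The number of monic irreducibles of degree 6 over GF(7) is (1/6)·Σ_{d∣6} μ(6/d) 7^d.
Divisors of 6: 1, 2, 3, 6; μ(6/d) for each: 1, -1, -1, 1.
Σ = 7^1 − 7^2 − 7^3 + 7^6 = 117264.
N = 117264/6 = 19544.

19544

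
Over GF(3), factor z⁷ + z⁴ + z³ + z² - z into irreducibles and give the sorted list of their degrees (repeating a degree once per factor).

1, 1, 1, 2, 2

Write h(z) = z⁷ + z⁴ + z³ + z² - z.
Roots in GF(3): h(0) = 0 → root; h(1) = 0 → root; h(2) = 1.
Linear factors from roots: (z), (z - 1).
Complete factorization: h(z) = (z)·(z - 1)^2·(z² + 1)·(z² - z - 1).
Factor degrees with multiplicity: 1 + 1 + 1 + 2 + 2 = 7.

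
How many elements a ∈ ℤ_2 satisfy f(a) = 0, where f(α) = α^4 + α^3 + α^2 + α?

Evaluate at each of the 2 elements of ℤ_2:
f(0) = 0 → root; f(1) = 0 → root.
Roots: {0, 1}.

2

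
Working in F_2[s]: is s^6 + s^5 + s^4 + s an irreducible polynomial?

No

Write P(s) = s^6 + s^5 + s^4 + s.
Check for roots in F_2: P(0) = 0 → root; P(1) = 0 → root.
P(0) = 0, so (s) divides P(s); P is reducible.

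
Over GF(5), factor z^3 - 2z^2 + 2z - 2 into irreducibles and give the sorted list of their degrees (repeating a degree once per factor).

Write h(z) = z^3 - 2z^2 + 2z - 2.
Roots in GF(5): h(0) = 3; h(1) = 4; h(2) = 2; h(3) = 3; h(4) = 3.
Complete factorization: h(z) = (z^3 - 2z^2 + 2z - 2).
Factor degrees with multiplicity: 3 = 3.

3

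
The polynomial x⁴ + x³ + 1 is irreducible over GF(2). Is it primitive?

Write f(x) = x⁴ + x³ + 1.
|GF(2^4)^×| = 2^4 − 1 = 15. Prime factorization: 15 = 3·5.
f is primitive ⇔ x has order 15 in GF(2)[x]/(f), i.e. x^(15/q) ≠ 1 for each prime q | 15.
x^(5) mod f = x³ + x + 1.
x^(3) mod f = x³.
None equal 1, so x has full order 15; f is primitive.

Yes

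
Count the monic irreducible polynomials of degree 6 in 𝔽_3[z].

116

Gauss's count: N_{3}(6) = (1/6) Σ_{d|6} μ(6/d)·3^d.
Divisors of 6: 1, 2, 3, 6; μ(6/d) for each: 1, -1, -1, 1.
Σ = 3^1 − 3^2 − 3^3 + 3^6 = 696.
N = 696/6 = 116.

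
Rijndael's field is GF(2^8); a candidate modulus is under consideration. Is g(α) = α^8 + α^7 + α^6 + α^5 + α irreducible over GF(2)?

Check for roots in GF(2): g(0) = 0 → root; g(1) = 1.
g(0) = 0, so (α) divides g(α); g is reducible.

No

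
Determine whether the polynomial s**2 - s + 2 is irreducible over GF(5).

Write f(s) = s**2 - s + 2.
Check for roots in GF(5): f(0) = 2; f(1) = 2; f(2) = 4; f(3) = 3; f(4) = 4.
No roots. A degree-2 polynomial over a field with no linear factor is irreducible.

Yes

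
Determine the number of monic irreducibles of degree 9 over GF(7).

x^(7^9) − x is the product of all monic irreducibles of degree dividing 9; Möbius inversion gives N = (1/9) Σ μ(9/d)·7^d.
Divisors of 9: 1, 3, 9; μ(9/d) for each: 0, -1, 1.
Σ = − 7^3 + 7^9 = 40353264.
N = 40353264/9 = 4483696.

4483696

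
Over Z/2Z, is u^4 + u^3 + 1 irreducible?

Yes

Write f(u) = u^4 + u^3 + 1.
Check for roots in Z/2Z: f(0) = 1; f(1) = 1.
No roots, so no linear factors.
Monic irreducibles of degree 2 over GF(2): u^2 + u + 1.
None of them divide f (all give nonzero remainder).
No irreducible factor of degree ≤ 2 exists, so f is irreducible over GF(2).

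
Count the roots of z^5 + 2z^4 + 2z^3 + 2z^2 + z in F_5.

Write f(z) = z^5 + 2z^4 + 2z^3 + 2z^2 + z.
Evaluate at each of the 5 elements of F_5:
f(0) = 0 → root; f(1) = 3; f(2) = 0 → root; f(3) = 0 → root; f(4) = 0 → root.
Roots: {0, 2, 3, 4}.

4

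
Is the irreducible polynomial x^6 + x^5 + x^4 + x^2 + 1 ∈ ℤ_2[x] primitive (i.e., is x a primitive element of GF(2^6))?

No

Write f(x) = x^6 + x^5 + x^4 + x^2 + 1.
|GF(2^6)^×| = 2^6 − 1 = 63. Prime factorization: 63 = 3^2·7.
f is primitive ⇔ x has order 63 in GF(2)[x]/(f), i.e. x^(63/q) ≠ 1 for each prime q | 63.
x^(21) mod f = 1
x^(9) mod f = x^3 + 1.
Since x^(21) = 1, the order of x divides 21 < 63; not primitive.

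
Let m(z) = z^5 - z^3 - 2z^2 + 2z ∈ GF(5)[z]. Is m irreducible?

No

Check for roots in GF(5): m(0) = 0 → root; m(1) = 0 → root; m(2) = 0 → root; m(3) = 4; m(4) = 1.
m(0) = 0, so (z) divides m(z); m is reducible.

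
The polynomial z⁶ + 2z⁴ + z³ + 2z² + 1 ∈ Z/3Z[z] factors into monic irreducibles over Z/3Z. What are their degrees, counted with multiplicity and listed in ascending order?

3, 3

Write g(z) = z⁶ + 2z⁴ + z³ + 2z² + 1.
Roots in Z/3Z: g(0) = 1; g(1) = 1; g(2) = 2.
Complete factorization: g(z) = (z³ + z² + 2z + 1)·(z³ + 2z² + z + 1).
Factor degrees with multiplicity: 3 + 3 = 6.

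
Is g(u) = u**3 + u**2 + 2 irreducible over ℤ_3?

Yes

Check for roots in ℤ_3: g(0) = 2; g(1) = 1; g(2) = 2.
No roots. A degree-3 polynomial over a field with no linear factor is irreducible.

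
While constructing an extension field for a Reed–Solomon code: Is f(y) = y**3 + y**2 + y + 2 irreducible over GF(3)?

Yes

Check for roots in GF(3): f(0) = 2; f(1) = 2; f(2) = 1.
No roots. A degree-3 polynomial over a field with no linear factor is irreducible.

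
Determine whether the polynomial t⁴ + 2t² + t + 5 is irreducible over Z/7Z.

No

Write m(t) = t⁴ + 2t² + t + 5.
Check for roots in Z/7Z: m(0) = 5; m(1) = 2; m(2) = 3; m(3) = 2; m(4) = 3; m(5) = 6; m(6) = 0 → root.
m(6) = 0, so (t − 6) divides m(t); m is reducible.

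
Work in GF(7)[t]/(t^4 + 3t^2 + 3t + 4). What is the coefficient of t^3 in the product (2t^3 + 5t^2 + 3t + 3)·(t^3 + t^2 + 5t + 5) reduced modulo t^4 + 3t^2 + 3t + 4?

0

Multiply in GF(7)[t]: (2t^3 + 5t^2 + 3t + 3)·(t^3 + t^2 + 5t + 5) = 2t^6 + 4t^4 + 6t^3 + t^2 + 2t + 1.
Reduce using t^4 ≡ 4t^2 + 4t + 3 (mod t^4 + 3t^2 + 3t + 4).
Reduced: 6t^2 + t + 2.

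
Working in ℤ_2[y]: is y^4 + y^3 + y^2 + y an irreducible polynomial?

No

Write h(y) = y^4 + y^3 + y^2 + y.
Check for roots in ℤ_2: h(0) = 0 → root; h(1) = 0 → root.
h(0) = 0, so (y) divides h(y); h is reducible.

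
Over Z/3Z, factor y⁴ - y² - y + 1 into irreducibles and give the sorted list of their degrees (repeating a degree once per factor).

1, 3

Write f(y) = y⁴ - y² - y + 1.
Roots in Z/3Z: f(0) = 1; f(1) = 0 → root; f(2) = 2.
Linear factors from roots: (y - 1).
Complete factorization: f(y) = (y - 1)·(y³ + y² - 1).
Factor degrees with multiplicity: 1 + 3 = 4.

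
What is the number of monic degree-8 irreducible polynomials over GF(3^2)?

5380020

The number of monic irreducibles of degree 8 over GF(9) is (1/8)·Σ_{d∣8} μ(8/d) 9^d.
Divisors of 8: 1, 2, 4, 8; μ(8/d) for each: 0, 0, -1, 1.
Σ = − 9^4 + 9^8 = 43040160.
N = 43040160/8 = 5380020.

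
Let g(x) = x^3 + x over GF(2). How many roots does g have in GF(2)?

2

Evaluate at each of the 2 elements of GF(2):
g(0) = 0 → root; g(1) = 0 → root.
Roots: {0, 1}.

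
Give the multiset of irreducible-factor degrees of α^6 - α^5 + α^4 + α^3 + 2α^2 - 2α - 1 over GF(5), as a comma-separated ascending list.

Write f(α) = α^6 - α^5 + α^4 + α^3 + 2α^2 - 2α - 1.
Roots in GF(5): f(0) = 4; f(1) = 1; f(2) = 4; f(3) = 0 → root; f(4) = 0 → root.
Linear factors from roots: (α + 2), (α + 1).
Complete factorization: f(α) = (α + 1)·(α + 2)·(α^2 - 2α - 2)·(α^2 - 2α - 1).
Factor degrees with multiplicity: 1 + 1 + 2 + 2 = 6.

1, 1, 2, 2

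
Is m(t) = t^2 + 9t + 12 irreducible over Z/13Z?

Yes

Check each element of Z/13Z for a root: m(0)=12, m(1)=9, m(2)=8, m(3)=9, m(4)=12, m(5)=4, m(6)=11, m(7)=7, m(8)=5, m(9)=5, m(10)=7, m(11)=11, m(12)=4.
No roots. A degree-2 polynomial over a field with no linear factor is irreducible.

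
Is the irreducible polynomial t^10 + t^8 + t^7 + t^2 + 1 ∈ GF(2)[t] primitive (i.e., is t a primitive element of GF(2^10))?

Write f(t) = t^10 + t^8 + t^7 + t^2 + 1.
|GF(2^10)^×| = 2^10 − 1 = 1023. Prime factorization: 1023 = 3·11·31.
f is primitive ⇔ t has order 1023 in GF(2)[t]/(f), i.e. t^(1023/q) ≠ 1 for each prime q | 1023.
t^(341) mod f = t^8 + t^7 + t^6 + t^5 + t^2 + t + 1.
t^(93) mod f = t^8 + t^3 + t^2 + t.
t^(33) mod f = t^8 + t^7 + t^3 + t^2.
None equal 1, so t has full order 1023; f is primitive.

Yes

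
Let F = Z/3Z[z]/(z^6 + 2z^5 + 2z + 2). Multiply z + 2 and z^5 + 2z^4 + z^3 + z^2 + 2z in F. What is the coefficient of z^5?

2

Multiply in Z/3Z[z]: (z + 2)·(z^5 + 2z^4 + z^3 + z^2 + 2z) = z^6 + z^5 + 2z^4 + z^2 + z.
Reduce using z^6 ≡ z^5 + z + 1 (mod z^6 + 2z^5 + 2z + 2).
Reduced: 2z^5 + 2z^4 + z^2 + 2z + 1.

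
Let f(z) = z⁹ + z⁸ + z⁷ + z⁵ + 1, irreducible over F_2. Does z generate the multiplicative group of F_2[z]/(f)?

No

|GF(2^9)^×| = 2^9 − 1 = 511. Prime factorization: 511 = 7·73.
f is primitive ⇔ z has order 511 in GF(2)[z]/(f), i.e. z^(511/q) ≠ 1 for each prime q | 511.
z^(73) mod f = 1
z^(7) mod f = z⁷.
Since z^(73) = 1, the order of z divides 73 < 511; not primitive.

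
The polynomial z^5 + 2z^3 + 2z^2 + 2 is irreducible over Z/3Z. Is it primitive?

No

Write f(z) = z^5 + 2z^3 + 2z^2 + 2.
|GF(3^5)^×| = 3^5 − 1 = 242. Prime factorization: 242 = 2·11^2.
f is primitive ⇔ z has order 242 in GF(3)[z]/(f), i.e. z^(242/q) ≠ 1 for each prime q | 242.
z^(121) mod f = 1
z^(22) mod f = z^2 + z + 2.
Since z^(121) = 1, the order of z divides 121 < 242; not primitive.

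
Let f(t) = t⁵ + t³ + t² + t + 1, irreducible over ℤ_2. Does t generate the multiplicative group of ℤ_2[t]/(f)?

Yes

|GF(2^5)^×| = 2^5 − 1 = 31. Prime factorization: 31 = 31.
f is primitive ⇔ t has order 31 in GF(2)[t]/(f), i.e. t^(31/q) ≠ 1 for each prime q | 31.
t^(1) mod f = t.
None equal 1, so t has full order 31; f is primitive.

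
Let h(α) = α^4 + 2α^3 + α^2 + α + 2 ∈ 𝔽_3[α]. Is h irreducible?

Yes

Check for roots in 𝔽_3: h(0) = 2; h(1) = 1; h(2) = 1.
No roots, so no linear factors.
Monic irreducibles of degree 2 over GF(3): α^2 + 1, α^2 + α + 2, α^2 + 2α + 2.
None of them divide h (all give nonzero remainder).
No irreducible factor of degree ≤ 2 exists, so h is irreducible over GF(3).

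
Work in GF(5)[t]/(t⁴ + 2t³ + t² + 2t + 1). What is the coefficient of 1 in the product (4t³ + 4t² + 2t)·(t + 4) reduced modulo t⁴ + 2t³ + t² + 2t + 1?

1

Multiply in GF(5)[t]: (4t³ + 4t² + 2t)·(t + 4) = 4t⁴ + 3t² + 3t.
Reduce using t⁴ ≡ 3t³ + 4t² + 3t + 4 (mod t⁴ + 2t³ + t² + 2t + 1).
Reduced: 2t³ + 4t² + 1.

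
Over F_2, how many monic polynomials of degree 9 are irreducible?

Gauss's count: N_{2}(9) = (1/9) Σ_{d|9} μ(9/d)·2^d.
Divisors of 9: 1, 3, 9; μ(9/d) for each: 0, -1, 1.
Σ = − 2^3 + 2^9 = 504.
N = 504/9 = 56.

56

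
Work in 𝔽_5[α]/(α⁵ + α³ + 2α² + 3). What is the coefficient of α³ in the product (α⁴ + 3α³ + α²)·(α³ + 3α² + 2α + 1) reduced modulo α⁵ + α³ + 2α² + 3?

Multiply in 𝔽_5[α]: (α⁴ + 3α³ + α²)·(α³ + 3α² + 2α + 1) = α⁷ + α⁶ + 2α⁵ + α².
Reduce using α⁵ ≡ 4α³ + 3α² + 2 (mod α⁵ + α³ + 2α² + 3).
Reduced: 2α⁴ + 2α³ + α² + 2α + 2.

2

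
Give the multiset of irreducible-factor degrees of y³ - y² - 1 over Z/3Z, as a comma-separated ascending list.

1, 2

Write g(y) = y³ - y² - 1.
Roots in Z/3Z: g(0) = 2; g(1) = 2; g(2) = 0 → root.
Linear factors from roots: (y + 1).
Complete factorization: g(y) = (y + 1)·(y² + y - 1).
Factor degrees with multiplicity: 1 + 2 = 3.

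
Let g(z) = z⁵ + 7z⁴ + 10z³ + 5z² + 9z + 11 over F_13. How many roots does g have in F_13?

Evaluate at each of the 13 elements of F_13:
g(0) = 11; g(1) = 4; g(2) = 0 → root; g(3) = 6; g(4) = 8; g(5) = 0 → root; g(6) = 0 → root; g(7) = 1; g(8) = 0 → root; g(9) = 1; g(10) = 5; g(11) = 0 → root; g(12) = 3.
Roots: {2, 5, 6, 8, 11}.

5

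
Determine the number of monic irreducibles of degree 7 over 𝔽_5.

Gauss's count: N_{5}(7) = (1/7) Σ_{d|7} μ(7/d)·5^d.
Divisors of 7: 1, 7; μ(7/d) for each: -1, 1.
Σ = − 5^1 + 5^7 = 78120.
N = 78120/7 = 11160.

11160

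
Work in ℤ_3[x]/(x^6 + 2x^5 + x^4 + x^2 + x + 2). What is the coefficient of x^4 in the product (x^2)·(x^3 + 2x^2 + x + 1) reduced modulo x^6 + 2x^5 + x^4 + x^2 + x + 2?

Multiply in ℤ_3[x]: (x^2)·(x^3 + 2x^2 + x + 1) = x^5 + 2x^4 + x^3 + x^2.
Reduced: x^5 + 2x^4 + x^3 + x^2.

2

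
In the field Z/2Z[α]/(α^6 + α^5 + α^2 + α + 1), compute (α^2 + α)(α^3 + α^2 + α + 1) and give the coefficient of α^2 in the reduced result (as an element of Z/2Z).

Multiply in Z/2Z[α]: (α^2 + α)·(α^3 + α^2 + α + 1) = α^5 + α.
Reduced: α^5 + α.

0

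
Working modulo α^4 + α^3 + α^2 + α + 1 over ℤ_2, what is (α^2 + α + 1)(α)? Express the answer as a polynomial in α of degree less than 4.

Multiply in ℤ_2[α]: (α^2 + α + 1)·(α) = α^3 + α^2 + α.
Reduced: α^3 + α^2 + α.

α^3 + α^2 + α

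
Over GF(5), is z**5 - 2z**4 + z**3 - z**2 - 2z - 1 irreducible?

Write P(z) = z**5 - 2z**4 + z**3 - z**2 - 2z - 1.
Check for roots in GF(5): P(0) = 4; P(1) = 1; P(2) = 4; P(3) = 2; P(4) = 1.
No roots, so no linear factors.
Degree-2 irreducible divisors: test the 10 monic irreducibles of degree 2 over GF(5).
None of them divide P (all give nonzero remainder).
No irreducible factor of degree ≤ 2 exists, so P is irreducible over GF(5).

Yes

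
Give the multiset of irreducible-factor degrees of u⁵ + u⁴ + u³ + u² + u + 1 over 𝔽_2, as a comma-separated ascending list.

Write h(u) = u⁵ + u⁴ + u³ + u² + u + 1.
Roots in 𝔽_2: h(0) = 1; h(1) = 0 → root.
Linear factors from roots: (u + 1).
Complete factorization: h(u) = (u + 1)·(u² + u + 1)^2.
Factor degrees with multiplicity: 1 + 2 + 2 = 5.

1, 2, 2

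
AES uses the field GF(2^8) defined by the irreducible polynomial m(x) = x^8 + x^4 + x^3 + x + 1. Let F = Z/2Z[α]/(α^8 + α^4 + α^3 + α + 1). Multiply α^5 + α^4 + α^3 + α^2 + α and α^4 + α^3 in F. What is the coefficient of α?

1

Multiply in Z/2Z[α]: (α^5 + α^4 + α^3 + α^2 + α)·(α^4 + α^3) = α^9 + α^4.
Reduce using α^8 ≡ α^4 + α^3 + α + 1 (mod α^8 + α^4 + α^3 + α + 1).
Reduced: α^5 + α^2 + α.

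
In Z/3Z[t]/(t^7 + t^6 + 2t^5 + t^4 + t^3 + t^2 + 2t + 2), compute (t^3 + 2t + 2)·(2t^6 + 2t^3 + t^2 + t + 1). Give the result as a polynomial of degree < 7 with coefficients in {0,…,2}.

2t^2 + t + 1

Multiply in Z/3Z[t]: (t^3 + 2t + 2)·(2t^6 + 2t^3 + t^2 + t + 1) = 2t^9 + t^7 + t^5 + 2t^4 + t^3 + t^2 + t + 2.
Reduce using t^7 ≡ 2t^6 + t^5 + 2t^4 + 2t^3 + 2t^2 + t + 1 (mod t^7 + t^6 + 2t^5 + t^4 + t^3 + t^2 + 2t + 2).
Reduced: 2t^2 + t + 1.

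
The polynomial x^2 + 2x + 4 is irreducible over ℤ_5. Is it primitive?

No

Write f(x) = x^2 + 2x + 4.
|GF(5^2)^×| = 5^2 − 1 = 24. Prime factorization: 24 = 2^3·3.
f is primitive ⇔ x has order 24 in GF(5)[x]/(f), i.e. x^(24/q) ≠ 1 for each prime q | 24.
x^(12) mod f = 1
x^(8) mod f = 2x + 4.
Since x^(12) = 1, the order of x divides 12 < 24; not primitive.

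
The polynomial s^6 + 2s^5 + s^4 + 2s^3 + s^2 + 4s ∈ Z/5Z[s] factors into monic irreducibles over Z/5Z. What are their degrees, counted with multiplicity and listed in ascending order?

Write f(s) = s^6 + 2s^5 + s^4 + 2s^3 + s^2 + 4s.
Roots in Z/5Z: f(0) = 0 → root; f(1) = 1; f(2) = 2; f(3) = 1; f(4) = 0 → root.
Linear factors from roots: (s), (s + 1).
Complete factorization: f(s) = (s)·(s + 1)·(s^4 + s^3 + 2s + 4).
Factor degrees with multiplicity: 1 + 1 + 4 = 6.

1, 1, 4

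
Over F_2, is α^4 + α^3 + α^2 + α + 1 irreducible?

Yes

Write m(α) = α^4 + α^3 + α^2 + α + 1.
Check for roots in F_2: m(0) = 1; m(1) = 1.
No roots, so no linear factors.
Monic irreducibles of degree 2 over GF(2): α^2 + α + 1.
None of them divide m (all give nonzero remainder).
No irreducible factor of degree ≤ 2 exists, so m is irreducible over GF(2).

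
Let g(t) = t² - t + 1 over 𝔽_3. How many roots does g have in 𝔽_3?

1

Evaluate at each of the 3 elements of 𝔽_3:
g(0) = 1; g(1) = 1; g(2) = 0 → root.
Roots: {2}.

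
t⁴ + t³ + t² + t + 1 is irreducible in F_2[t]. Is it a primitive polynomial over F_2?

Write f(t) = t⁴ + t³ + t² + t + 1.
|GF(2^4)^×| = 2^4 − 1 = 15. Prime factorization: 15 = 3·5.
f is primitive ⇔ t has order 15 in GF(2)[t]/(f), i.e. t^(15/q) ≠ 1 for each prime q | 15.
t^(5) mod f = 1
t^(3) mod f = t³.
Since t^(5) = 1, the order of t divides 5 < 15; not primitive.

No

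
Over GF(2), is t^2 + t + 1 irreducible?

Yes

Write g(t) = t^2 + t + 1.
Check for roots in GF(2): g(0) = 1; g(1) = 1.
No roots. A degree-2 polynomial over a field with no linear factor is irreducible.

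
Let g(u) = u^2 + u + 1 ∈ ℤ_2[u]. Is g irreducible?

Check for roots in ℤ_2: g(0) = 1; g(1) = 1.
No roots. A degree-2 polynomial over a field with no linear factor is irreducible.

Yes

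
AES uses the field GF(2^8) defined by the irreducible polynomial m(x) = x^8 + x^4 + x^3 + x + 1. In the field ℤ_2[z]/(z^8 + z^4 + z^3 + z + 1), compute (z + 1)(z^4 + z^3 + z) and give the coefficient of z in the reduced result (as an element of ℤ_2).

1

Multiply in ℤ_2[z]: (z + 1)·(z^4 + z^3 + z) = z^5 + z^3 + z^2 + z.
Reduced: z^5 + z^3 + z^2 + z.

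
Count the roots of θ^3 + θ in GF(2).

2

Write f(θ) = θ^3 + θ.
Evaluate at each of the 2 elements of GF(2):
f(0) = 0 → root; f(1) = 0 → root.
Roots: {0, 1}.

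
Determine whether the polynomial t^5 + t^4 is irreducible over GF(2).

Write f(t) = t^5 + t^4.
Check for roots in GF(2): f(0) = 0 → root; f(1) = 0 → root.
f(0) = 0, so (t) divides f(t); f is reducible.

No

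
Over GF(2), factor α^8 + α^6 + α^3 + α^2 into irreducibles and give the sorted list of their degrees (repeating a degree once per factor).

1, 1, 1, 2, 3

Write f(α) = α^8 + α^6 + α^3 + α^2.
Roots in GF(2): f(0) = 0 → root; f(1) = 0 → root.
Linear factors from roots: (α), (α + 1).
Complete factorization: f(α) = (α + 1)·(α)^2·(α^2 + α + 1)·(α^3 + α + 1).
Factor degrees with multiplicity: 1 + 1 + 1 + 2 + 3 = 8.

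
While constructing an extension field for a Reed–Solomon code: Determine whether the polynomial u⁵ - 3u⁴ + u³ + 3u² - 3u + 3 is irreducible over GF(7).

Yes

Write h(u) = u⁵ - 3u⁴ + u³ + 3u² - 3u + 3.
Check for roots in GF(7): h(0) = 3; h(1) = 2; h(2) = 1; h(3) = 6; h(4) = 2; h(5) = 3; h(6) = 4.
No roots, so no linear factors.
Degree-2 irreducible divisors: test the 21 monic irreducibles of degree 2 over GF(7).
None of them divide h (all give nonzero remainder).
No irreducible factor of degree ≤ 2 exists, so h is irreducible over GF(7).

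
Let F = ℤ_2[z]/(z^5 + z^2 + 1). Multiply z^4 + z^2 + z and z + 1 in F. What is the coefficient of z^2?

Multiply in ℤ_2[z]: (z^4 + z^2 + z)·(z + 1) = z^5 + z^4 + z^3 + z.
Reduce using z^5 ≡ z^2 + 1 (mod z^5 + z^2 + 1).
Reduced: z^4 + z^3 + z^2 + z + 1.

1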